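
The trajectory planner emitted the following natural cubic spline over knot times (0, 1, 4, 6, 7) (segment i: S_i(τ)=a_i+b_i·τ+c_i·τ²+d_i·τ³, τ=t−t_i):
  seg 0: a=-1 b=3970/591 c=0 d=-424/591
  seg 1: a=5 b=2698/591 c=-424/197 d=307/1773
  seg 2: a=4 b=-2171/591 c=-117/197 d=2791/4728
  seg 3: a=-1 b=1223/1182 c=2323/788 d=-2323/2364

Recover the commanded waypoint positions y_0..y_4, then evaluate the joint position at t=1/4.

y_0 = S_0(0) = a_0 = -1
y_1 = S_1(0) = a_1 = 5
y_2 = S_2(0) = a_2 = 4
y_3 = S_3(0) = a_3 = -1
y_4 = S_3(1) = 2
t_q=1/4 is in segment 0 (τ=1/4); S_0(τ)=1053/1576

y_0=-1 y_1=5 y_2=4 y_3=-1 y_4=2
S(1/4) = 1053/1576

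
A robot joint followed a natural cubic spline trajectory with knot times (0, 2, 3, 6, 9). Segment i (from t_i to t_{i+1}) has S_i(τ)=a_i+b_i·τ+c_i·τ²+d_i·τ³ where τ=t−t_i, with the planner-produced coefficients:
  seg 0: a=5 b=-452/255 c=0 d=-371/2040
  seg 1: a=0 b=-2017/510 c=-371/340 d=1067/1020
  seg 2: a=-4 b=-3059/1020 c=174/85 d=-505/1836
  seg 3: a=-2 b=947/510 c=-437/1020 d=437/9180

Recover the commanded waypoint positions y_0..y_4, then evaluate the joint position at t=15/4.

y_0=5 y_1=0 y_2=-4 y_3=-2 y_4=1
S(15/4) = -113453/21760

y_0 = S_0(0) = a_0 = 5
y_1 = S_1(0) = a_1 = 0
y_2 = S_2(0) = a_2 = -4
y_3 = S_3(0) = a_3 = -2
y_4 = S_3(3) = 1
t_q=15/4 is in segment 2 (τ=3/4); S_2(τ)=-113453/21760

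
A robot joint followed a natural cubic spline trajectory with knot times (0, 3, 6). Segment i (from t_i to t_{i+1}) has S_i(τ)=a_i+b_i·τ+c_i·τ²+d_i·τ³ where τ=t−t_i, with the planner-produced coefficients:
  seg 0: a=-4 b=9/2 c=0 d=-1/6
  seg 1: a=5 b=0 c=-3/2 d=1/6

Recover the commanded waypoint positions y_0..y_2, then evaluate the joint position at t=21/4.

y_0 = S_0(0) = a_0 = -4
y_1 = S_1(0) = a_1 = 5
y_2 = S_1(3) = -4
t_q=21/4 is in segment 1 (τ=9/4); S_1(τ)=-89/128

y_0=-4 y_1=5 y_2=-4
S(21/4) = -89/128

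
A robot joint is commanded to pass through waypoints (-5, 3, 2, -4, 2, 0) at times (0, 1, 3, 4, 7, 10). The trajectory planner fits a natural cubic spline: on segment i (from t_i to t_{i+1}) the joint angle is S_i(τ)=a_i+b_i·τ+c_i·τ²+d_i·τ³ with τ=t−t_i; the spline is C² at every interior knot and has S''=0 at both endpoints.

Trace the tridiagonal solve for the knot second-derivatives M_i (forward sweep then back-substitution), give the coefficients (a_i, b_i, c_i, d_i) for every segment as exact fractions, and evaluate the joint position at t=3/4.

Δ: Δ0=8, Δ1=-1/2, Δ2=-6, Δ3=2, Δ4=-2/3
row 1: diag=6, rhs=-51; c'=1/3, d'=-17/2
row 2: denom=6−2·1/3=16/3; d'=(-33−2·-17/2)/(16/3)=-3
row 3: denom=8−1·3/16=125/16; d'=(48−1·-3)/(125/16)=816/125
row 4: denom=12−3·48/125=1356/125; d'=(-16−3·816/125)/(1356/125)=-1112/339
back: M4=-1112/339
back: M3=816/125−48/125·-1112/339=880/113
back: M2=-3−3/16·880/113=-504/113
back: M1=-17/2−1/3·-504/113=-1585/226
M: M0=0, M1=-1585/226, M2=-504/113, M3=880/113, M4=-1112/339, M5=0
seg 0: a=-5, c=M0/2=0, d=(M1−M0)/(6·1)=-1585/1356, b=Δ0−h0·(2M0+M1)/6=12433/1356
seg 1: a=3, c=M1/2=-1585/452, d=(M2−M1)/(6·2)=577/2712, b=Δ1−h1·(2M1+M2)/6=3839/678
seg 2: a=2, c=M2/2=-252/113, d=(M3−M2)/(6·1)=692/339, b=Δ2−h2·(2M2+M3)/6=-1970/339
seg 3: a=-4, c=M3/2=440/113, d=(M4−M3)/(6·3)=-1876/3051, b=Δ3−h3·(2M3+M4)/6=-1406/339
seg 4: a=2, c=M4/2=-556/339, d=(M5−M4)/(6·3)=556/3051, b=Δ4−h4·(2M4+M5)/6=886/339
t_q=3/4 → seg 0, τ=3/4; S=-5+12433/1356·τ+0·τ²+-1585/1356·τ³=40023/28928

  seg 0: a=-5 b=12433/1356 c=0 d=-1585/1356
  seg 1: a=3 b=3839/678 c=-1585/452 d=577/2712
  seg 2: a=2 b=-1970/339 c=-252/113 d=692/339
  seg 3: a=-4 b=-1406/339 c=440/113 d=-1876/3051
  seg 4: a=2 b=886/339 c=-556/339 d=556/3051
S(3/4) = 40023/28928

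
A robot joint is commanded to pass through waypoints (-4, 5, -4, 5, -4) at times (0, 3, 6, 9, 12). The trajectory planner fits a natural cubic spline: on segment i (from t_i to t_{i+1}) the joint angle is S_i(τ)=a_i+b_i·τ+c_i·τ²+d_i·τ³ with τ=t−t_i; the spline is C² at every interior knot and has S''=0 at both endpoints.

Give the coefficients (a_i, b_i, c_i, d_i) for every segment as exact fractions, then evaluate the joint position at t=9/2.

  seg 0: a=-4 b=36/7 c=0 d=-5/21
  seg 1: a=5 b=-9/7 c=-15/7 d=11/21
  seg 2: a=-4 b=0 c=18/7 d=-11/21
  seg 3: a=5 b=9/7 c=-15/7 d=5/21
S(9/2) = 1/56

Δ: Δ0=3, Δ1=-3, Δ2=3, Δ3=-3
row 1: diag=12, rhs=-36; c'=1/4, d'=-3
row 2: denom=12−3·1/4=45/4; d'=(36−3·-3)/(45/4)=4
row 3: denom=12−3·4/15=56/5; d'=(-36−3·4)/(56/5)=-30/7
back: M3=-30/7
back: M2=4−4/15·-30/7=36/7
back: M1=-3−1/4·36/7=-30/7
M: M0=0, M1=-30/7, M2=36/7, M3=-30/7, M4=0
seg 0: a=-4, c=M0/2=0, d=(M1−M0)/(6·3)=-5/21, b=Δ0−h0·(2M0+M1)/6=36/7
seg 1: a=5, c=M1/2=-15/7, d=(M2−M1)/(6·3)=11/21, b=Δ1−h1·(2M1+M2)/6=-9/7
seg 2: a=-4, c=M2/2=18/7, d=(M3−M2)/(6·3)=-11/21, b=Δ2−h2·(2M2+M3)/6=0
seg 3: a=5, c=M3/2=-15/7, d=(M4−M3)/(6·3)=5/21, b=Δ3−h3·(2M3+M4)/6=9/7
t_q=9/2 → seg 1, τ=3/2; S=5+-9/7·τ+-15/7·τ²+11/21·τ³=1/56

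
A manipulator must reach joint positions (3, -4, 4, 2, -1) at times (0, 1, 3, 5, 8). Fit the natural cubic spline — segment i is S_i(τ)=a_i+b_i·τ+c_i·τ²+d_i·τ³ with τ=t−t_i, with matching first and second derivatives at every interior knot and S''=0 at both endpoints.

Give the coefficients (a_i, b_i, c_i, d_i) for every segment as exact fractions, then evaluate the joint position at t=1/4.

  seg 0: a=3 b=-37/4 c=0 d=9/4
  seg 1: a=-4 b=-5/2 c=27/4 d=-7/4
  seg 2: a=4 b=7/2 c=-15/4 d=3/4
  seg 3: a=2 b=-5/2 c=3/4 d=-1/12
S(1/4) = 185/256

Δ: Δ0=-7, Δ1=4, Δ2=-1, Δ3=-1
row 1: diag=6, rhs=66; c'=1/3, d'=11
row 2: denom=8−2·1/3=22/3; d'=(-30−2·11)/(22/3)=-78/11
row 3: denom=10−2·3/11=104/11; d'=(0−2·-78/11)/(104/11)=3/2
back: M3=3/2
back: M2=-78/11−3/11·3/2=-15/2
back: M1=11−1/3·-15/2=27/2
M: M0=0, M1=27/2, M2=-15/2, M3=3/2, M4=0
seg 0: a=3, c=M0/2=0, d=(M1−M0)/(6·1)=9/4, b=Δ0−h0·(2M0+M1)/6=-37/4
seg 1: a=-4, c=M1/2=27/4, d=(M2−M1)/(6·2)=-7/4, b=Δ1−h1·(2M1+M2)/6=-5/2
seg 2: a=4, c=M2/2=-15/4, d=(M3−M2)/(6·2)=3/4, b=Δ2−h2·(2M2+M3)/6=7/2
seg 3: a=2, c=M3/2=3/4, d=(M4−M3)/(6·3)=-1/12, b=Δ3−h3·(2M3+M4)/6=-5/2
t_q=1/4 → seg 0, τ=1/4; S=3+-37/4·τ+0·τ²+9/4·τ³=185/256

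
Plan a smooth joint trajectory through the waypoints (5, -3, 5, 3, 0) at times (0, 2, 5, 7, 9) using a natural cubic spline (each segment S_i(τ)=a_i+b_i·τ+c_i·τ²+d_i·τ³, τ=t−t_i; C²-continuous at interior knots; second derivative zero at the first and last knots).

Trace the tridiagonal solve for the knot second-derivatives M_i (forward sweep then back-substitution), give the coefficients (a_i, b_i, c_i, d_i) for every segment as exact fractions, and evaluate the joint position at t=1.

Δ: Δ0=-4, Δ1=8/3, Δ2=-1, Δ3=-3/2
row 1: diag=10, rhs=40; c'=3/10, d'=4
row 2: denom=10−3·3/10=91/10; d'=(-22−3·4)/(91/10)=-340/91
row 3: denom=8−2·20/91=688/91; d'=(-3−2·-340/91)/(688/91)=407/688
back: M3=407/688
back: M2=-340/91−20/91·407/688=-665/172
back: M1=4−3/10·-665/172=1775/344
M: M0=0, M1=1775/344, M2=-665/172, M3=407/688, M4=0
seg 0: a=5, c=M0/2=0, d=(M1−M0)/(6·2)=1775/4128, b=Δ0−h0·(2M0+M1)/6=-5903/1032
seg 1: a=-3, c=M1/2=1775/688, d=(M2−M1)/(6·3)=-345/688, b=Δ1−h1·(2M1+M2)/6=-289/516
seg 2: a=5, c=M2/2=-665/344, d=(M3−M2)/(6·2)=3067/8256, b=Δ2−h2·(2M2+M3)/6=2849/2064
seg 3: a=3, c=M3/2=407/1376, d=(M4−M3)/(6·2)=-407/8256, b=Δ3−h3·(2M3+M4)/6=-1955/1032
t_q=1 → seg 0, τ=1; S=5+-5903/1032·τ+0·τ²+1775/4128·τ³=-399/1376

  seg 0: a=5 b=-5903/1032 c=0 d=1775/4128
  seg 1: a=-3 b=-289/516 c=1775/688 d=-345/688
  seg 2: a=5 b=2849/2064 c=-665/344 d=3067/8256
  seg 3: a=3 b=-1955/1032 c=407/1376 d=-407/8256
S(1) = -399/1376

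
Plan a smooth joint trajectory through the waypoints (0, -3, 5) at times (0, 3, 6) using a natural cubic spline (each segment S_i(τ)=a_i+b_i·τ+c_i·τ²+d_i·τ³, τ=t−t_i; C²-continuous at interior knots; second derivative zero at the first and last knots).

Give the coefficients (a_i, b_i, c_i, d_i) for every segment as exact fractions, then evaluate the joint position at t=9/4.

Δ: Δ0=-1, Δ1=8/3
row 1: diag=12, rhs=22; c'=1/4, d'=11/6
back: M1=11/6
M: M0=0, M1=11/6, M2=0
seg 0: a=0, c=M0/2=0, d=(M1−M0)/(6·3)=11/108, b=Δ0−h0·(2M0+M1)/6=-23/12
seg 1: a=-3, c=M1/2=11/12, d=(M2−M1)/(6·3)=-11/108, b=Δ1−h1·(2M1+M2)/6=5/6
t_q=9/4 → seg 0, τ=9/4; S=0+-23/12·τ+0·τ²+11/108·τ³=-807/256

  seg 0: a=0 b=-23/12 c=0 d=11/108
  seg 1: a=-3 b=5/6 c=11/12 d=-11/108
S(9/4) = -807/256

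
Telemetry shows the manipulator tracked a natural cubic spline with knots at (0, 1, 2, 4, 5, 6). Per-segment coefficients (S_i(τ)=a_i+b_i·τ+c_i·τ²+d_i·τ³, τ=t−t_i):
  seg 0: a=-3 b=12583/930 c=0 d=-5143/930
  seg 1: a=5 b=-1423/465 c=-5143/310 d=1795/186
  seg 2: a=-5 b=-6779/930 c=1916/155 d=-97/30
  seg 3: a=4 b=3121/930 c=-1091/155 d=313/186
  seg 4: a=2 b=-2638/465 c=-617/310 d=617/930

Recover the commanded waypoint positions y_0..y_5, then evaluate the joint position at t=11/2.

y_0=-3 y_1=5 y_2=-5 y_3=4 y_4=2 y_5=-5
S(11/2) = -3103/2480

y_0 = S_0(0) = a_0 = -3
y_1 = S_1(0) = a_1 = 5
y_2 = S_2(0) = a_2 = -5
y_3 = S_3(0) = a_3 = 4
y_4 = S_4(0) = a_4 = 2
y_5 = S_4(1) = -5
t_q=11/2 is in segment 4 (τ=1/2); S_4(τ)=-3103/2480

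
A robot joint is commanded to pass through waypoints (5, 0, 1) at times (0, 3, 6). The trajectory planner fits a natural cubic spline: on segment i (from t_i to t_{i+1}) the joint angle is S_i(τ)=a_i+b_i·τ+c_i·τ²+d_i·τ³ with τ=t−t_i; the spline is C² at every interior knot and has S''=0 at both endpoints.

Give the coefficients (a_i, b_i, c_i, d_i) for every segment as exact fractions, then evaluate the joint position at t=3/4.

  seg 0: a=5 b=-13/6 c=0 d=1/18
  seg 1: a=0 b=-2/3 c=1/2 d=-1/18
S(3/4) = 435/128

Δ: Δ0=-5/3, Δ1=1/3
row 1: diag=12, rhs=12; c'=1/4, d'=1
back: M1=1
M: M0=0, M1=1, M2=0
seg 0: a=5, c=M0/2=0, d=(M1−M0)/(6·3)=1/18, b=Δ0−h0·(2M0+M1)/6=-13/6
seg 1: a=0, c=M1/2=1/2, d=(M2−M1)/(6·3)=-1/18, b=Δ1−h1·(2M1+M2)/6=-2/3
t_q=3/4 → seg 0, τ=3/4; S=5+-13/6·τ+0·τ²+1/18·τ³=435/128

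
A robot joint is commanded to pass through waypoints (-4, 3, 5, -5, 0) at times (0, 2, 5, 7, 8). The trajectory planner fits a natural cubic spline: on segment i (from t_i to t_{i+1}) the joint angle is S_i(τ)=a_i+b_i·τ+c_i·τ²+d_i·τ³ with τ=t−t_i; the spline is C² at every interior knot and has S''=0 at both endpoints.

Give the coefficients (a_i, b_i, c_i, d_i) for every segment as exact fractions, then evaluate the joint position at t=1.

  seg 0: a=-4 b=5293/1518 c=0 d=5/1518
  seg 1: a=3 b=5353/1518 c=5/253 d=-1477/4554
  seg 2: a=5 b=-3880/759 c=-1467/506 d=2243/1518
  seg 3: a=-5 b=776/759 c=3019/506 d=-3019/1518
S(1) = -129/253

Δ: Δ0=7/2, Δ1=2/3, Δ2=-5, Δ3=5
row 1: diag=10, rhs=-17; c'=3/10, d'=-17/10
row 2: denom=10−3·3/10=91/10; d'=(-34−3·-17/10)/(91/10)=-289/91
row 3: denom=6−2·20/91=506/91; d'=(60−2·-289/91)/(506/91)=3019/253
back: M3=3019/253
back: M2=-289/91−20/91·3019/253=-1467/253
back: M1=-17/10−3/10·-1467/253=10/253
M: M0=0, M1=10/253, M2=-1467/253, M3=3019/253, M4=0
seg 0: a=-4, c=M0/2=0, d=(M1−M0)/(6·2)=5/1518, b=Δ0−h0·(2M0+M1)/6=5293/1518
seg 1: a=3, c=M1/2=5/253, d=(M2−M1)/(6·3)=-1477/4554, b=Δ1−h1·(2M1+M2)/6=5353/1518
seg 2: a=5, c=M2/2=-1467/506, d=(M3−M2)/(6·2)=2243/1518, b=Δ2−h2·(2M2+M3)/6=-3880/759
seg 3: a=-5, c=M3/2=3019/506, d=(M4−M3)/(6·1)=-3019/1518, b=Δ3−h3·(2M3+M4)/6=776/759
t_q=1 → seg 0, τ=1; S=-4+5293/1518·τ+0·τ²+5/1518·τ³=-129/253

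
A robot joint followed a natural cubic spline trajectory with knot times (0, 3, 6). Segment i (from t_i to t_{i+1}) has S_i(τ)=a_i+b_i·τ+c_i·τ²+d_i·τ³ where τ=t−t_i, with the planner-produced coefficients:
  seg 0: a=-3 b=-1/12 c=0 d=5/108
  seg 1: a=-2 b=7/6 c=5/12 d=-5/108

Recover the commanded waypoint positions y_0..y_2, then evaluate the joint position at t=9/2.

y_0=-3 y_1=-2 y_2=4
S(9/2) = 17/32

y_0 = S_0(0) = a_0 = -3
y_1 = S_1(0) = a_1 = -2
y_2 = S_1(3) = 4
t_q=9/2 is in segment 1 (τ=3/2); S_1(τ)=17/32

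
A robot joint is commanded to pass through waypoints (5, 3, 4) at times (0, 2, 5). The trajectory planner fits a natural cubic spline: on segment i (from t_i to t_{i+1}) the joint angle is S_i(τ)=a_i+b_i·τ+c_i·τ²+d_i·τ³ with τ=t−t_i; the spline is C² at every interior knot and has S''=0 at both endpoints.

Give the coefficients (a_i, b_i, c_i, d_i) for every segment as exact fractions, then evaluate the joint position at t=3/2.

  seg 0: a=5 b=-19/15 c=0 d=1/15
  seg 1: a=3 b=-7/15 c=2/5 d=-2/45
S(3/2) = 133/40

Δ: Δ0=-1, Δ1=1/3
row 1: diag=10, rhs=8; c'=3/10, d'=4/5
back: M1=4/5
M: M0=0, M1=4/5, M2=0
seg 0: a=5, c=M0/2=0, d=(M1−M0)/(6·2)=1/15, b=Δ0−h0·(2M0+M1)/6=-19/15
seg 1: a=3, c=M1/2=2/5, d=(M2−M1)/(6·3)=-2/45, b=Δ1−h1·(2M1+M2)/6=-7/15
t_q=3/2 → seg 0, τ=3/2; S=5+-19/15·τ+0·τ²+1/15·τ³=133/40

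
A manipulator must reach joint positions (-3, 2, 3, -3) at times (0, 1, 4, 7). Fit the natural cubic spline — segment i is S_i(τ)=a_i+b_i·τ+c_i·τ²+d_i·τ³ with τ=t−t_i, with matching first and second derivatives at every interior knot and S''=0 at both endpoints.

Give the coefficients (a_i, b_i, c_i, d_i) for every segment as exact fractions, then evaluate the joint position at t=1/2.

Δ: Δ0=5, Δ1=1/3, Δ2=-2
row 1: diag=8, rhs=-28; c'=3/8, d'=-7/2
row 2: denom=12−3·3/8=87/8; d'=(-14−3·-7/2)/(87/8)=-28/87
back: M2=-28/87
back: M1=-7/2−3/8·-28/87=-98/29
M: M0=0, M1=-98/29, M2=-28/87, M3=0
seg 0: a=-3, c=M0/2=0, d=(M1−M0)/(6·1)=-49/87, b=Δ0−h0·(2M0+M1)/6=484/87
seg 1: a=2, c=M1/2=-49/29, d=(M2−M1)/(6·3)=133/783, b=Δ1−h1·(2M1+M2)/6=337/87
seg 2: a=3, c=M2/2=-14/87, d=(M3−M2)/(6·3)=14/783, b=Δ2−h2·(2M2+M3)/6=-146/87
t_q=1/2 → seg 0, τ=1/2; S=-3+484/87·τ+0·τ²+-49/87·τ³=-67/232

  seg 0: a=-3 b=484/87 c=0 d=-49/87
  seg 1: a=2 b=337/87 c=-49/29 d=133/783
  seg 2: a=3 b=-146/87 c=-14/87 d=14/783
S(1/2) = -67/232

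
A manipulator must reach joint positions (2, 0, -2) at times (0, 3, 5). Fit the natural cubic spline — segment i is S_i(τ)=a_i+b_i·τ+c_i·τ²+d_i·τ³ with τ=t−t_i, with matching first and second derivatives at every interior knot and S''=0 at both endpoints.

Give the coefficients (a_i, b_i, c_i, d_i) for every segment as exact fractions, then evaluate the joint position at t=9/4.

Δ: Δ0=-2/3, Δ1=-1
row 1: diag=10, rhs=-2; c'=1/5, d'=-1/5
back: M1=-1/5
M: M0=0, M1=-1/5, M2=0
seg 0: a=2, c=M0/2=0, d=(M1−M0)/(6·3)=-1/90, b=Δ0−h0·(2M0+M1)/6=-17/30
seg 1: a=0, c=M1/2=-1/10, d=(M2−M1)/(6·2)=1/60, b=Δ1−h1·(2M1+M2)/6=-13/15
t_q=9/4 → seg 0, τ=9/4; S=2+-17/30·τ+0·τ²+-1/90·τ³=383/640

  seg 0: a=2 b=-17/30 c=0 d=-1/90
  seg 1: a=0 b=-13/15 c=-1/10 d=1/60
S(9/4) = 383/640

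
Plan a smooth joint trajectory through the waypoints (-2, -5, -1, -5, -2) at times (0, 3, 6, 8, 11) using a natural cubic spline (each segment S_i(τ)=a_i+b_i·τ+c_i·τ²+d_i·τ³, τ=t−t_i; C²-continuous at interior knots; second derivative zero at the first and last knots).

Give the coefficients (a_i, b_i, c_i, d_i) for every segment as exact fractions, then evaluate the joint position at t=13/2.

  seg 0: a=-2 b=-116/59 c=0 d=19/177
  seg 1: a=-5 b=55/59 c=57/59 d=-442/1593
  seg 2: a=-1 b=-45/59 c=-271/177 d=323/708
  seg 3: a=-5 b=-250/177 c=427/354 d=-427/3186
S(13/2) = -3223/1888

Δ: Δ0=-1, Δ1=4/3, Δ2=-2, Δ3=1
row 1: diag=12, rhs=14; c'=1/4, d'=7/6
row 2: denom=10−3·1/4=37/4; d'=(-20−3·7/6)/(37/4)=-94/37
row 3: denom=10−2·8/37=354/37; d'=(18−2·-94/37)/(354/37)=427/177
back: M3=427/177
back: M2=-94/37−8/37·427/177=-542/177
back: M1=7/6−1/4·-542/177=114/59
M: M0=0, M1=114/59, M2=-542/177, M3=427/177, M4=0
seg 0: a=-2, c=M0/2=0, d=(M1−M0)/(6·3)=19/177, b=Δ0−h0·(2M0+M1)/6=-116/59
seg 1: a=-5, c=M1/2=57/59, d=(M2−M1)/(6·3)=-442/1593, b=Δ1−h1·(2M1+M2)/6=55/59
seg 2: a=-1, c=M2/2=-271/177, d=(M3−M2)/(6·2)=323/708, b=Δ2−h2·(2M2+M3)/6=-45/59
seg 3: a=-5, c=M3/2=427/354, d=(M4−M3)/(6·3)=-427/3186, b=Δ3−h3·(2M3+M4)/6=-250/177
t_q=13/2 → seg 2, τ=1/2; S=-1+-45/59·τ+-271/177·τ²+323/708·τ³=-3223/1888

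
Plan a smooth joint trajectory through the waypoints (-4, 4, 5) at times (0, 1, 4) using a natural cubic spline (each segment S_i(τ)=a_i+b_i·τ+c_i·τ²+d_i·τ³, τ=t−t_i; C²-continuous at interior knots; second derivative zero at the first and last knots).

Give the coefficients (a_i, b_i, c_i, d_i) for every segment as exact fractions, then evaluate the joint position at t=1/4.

  seg 0: a=-4 b=215/24 c=0 d=-23/24
  seg 1: a=4 b=73/12 c=-23/8 d=23/72
S(1/4) = -909/512

Δ: Δ0=8, Δ1=1/3
row 1: diag=8, rhs=-46; c'=3/8, d'=-23/4
back: M1=-23/4
M: M0=0, M1=-23/4, M2=0
seg 0: a=-4, c=M0/2=0, d=(M1−M0)/(6·1)=-23/24, b=Δ0−h0·(2M0+M1)/6=215/24
seg 1: a=4, c=M1/2=-23/8, d=(M2−M1)/(6·3)=23/72, b=Δ1−h1·(2M1+M2)/6=73/12
t_q=1/4 → seg 0, τ=1/4; S=-4+215/24·τ+0·τ²+-23/24·τ³=-909/512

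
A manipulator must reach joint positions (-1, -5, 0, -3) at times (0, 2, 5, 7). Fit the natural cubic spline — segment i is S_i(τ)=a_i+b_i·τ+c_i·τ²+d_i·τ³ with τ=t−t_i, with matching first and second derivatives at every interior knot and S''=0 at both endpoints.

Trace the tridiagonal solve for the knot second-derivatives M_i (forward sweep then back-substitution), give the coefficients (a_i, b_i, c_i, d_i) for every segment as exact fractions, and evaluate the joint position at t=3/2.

Δ: Δ0=-2, Δ1=5/3, Δ2=-3/2
row 1: diag=10, rhs=22; c'=3/10, d'=11/5
row 2: denom=10−3·3/10=91/10; d'=(-19−3·11/5)/(91/10)=-256/91
back: M2=-256/91
back: M1=11/5−3/10·-256/91=277/91
M: M0=0, M1=277/91, M2=-256/91, M3=0
seg 0: a=-1, c=M0/2=0, d=(M1−M0)/(6·2)=277/1092, b=Δ0−h0·(2M0+M1)/6=-823/273
seg 1: a=-5, c=M1/2=277/182, d=(M2−M1)/(6·3)=-41/126, b=Δ1−h1·(2M1+M2)/6=8/273
seg 2: a=0, c=M2/2=-128/91, d=(M3−M2)/(6·2)=64/273, b=Δ2−h2·(2M2+M3)/6=205/546
t_q=3/2 → seg 0, τ=3/2; S=-1+-823/273·τ+0·τ²+277/1092·τ³=-1941/416

  seg 0: a=-1 b=-823/273 c=0 d=277/1092
  seg 1: a=-5 b=8/273 c=277/182 d=-41/126
  seg 2: a=0 b=205/546 c=-128/91 d=64/273
S(3/2) = -1941/416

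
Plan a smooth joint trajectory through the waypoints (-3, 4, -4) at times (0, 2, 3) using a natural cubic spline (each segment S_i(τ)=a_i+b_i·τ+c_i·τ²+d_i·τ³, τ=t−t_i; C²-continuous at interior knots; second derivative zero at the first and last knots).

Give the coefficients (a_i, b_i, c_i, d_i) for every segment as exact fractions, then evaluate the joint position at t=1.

Δ: Δ0=7/2, Δ1=-8
row 1: diag=6, rhs=-69; c'=1/6, d'=-23/2
back: M1=-23/2
M: M0=0, M1=-23/2, M2=0
seg 0: a=-3, c=M0/2=0, d=(M1−M0)/(6·2)=-23/24, b=Δ0−h0·(2M0+M1)/6=22/3
seg 1: a=4, c=M1/2=-23/4, d=(M2−M1)/(6·1)=23/12, b=Δ1−h1·(2M1+M2)/6=-25/6
t_q=1 → seg 0, τ=1; S=-3+22/3·τ+0·τ²+-23/24·τ³=27/8

  seg 0: a=-3 b=22/3 c=0 d=-23/24
  seg 1: a=4 b=-25/6 c=-23/4 d=23/12
S(1) = 27/8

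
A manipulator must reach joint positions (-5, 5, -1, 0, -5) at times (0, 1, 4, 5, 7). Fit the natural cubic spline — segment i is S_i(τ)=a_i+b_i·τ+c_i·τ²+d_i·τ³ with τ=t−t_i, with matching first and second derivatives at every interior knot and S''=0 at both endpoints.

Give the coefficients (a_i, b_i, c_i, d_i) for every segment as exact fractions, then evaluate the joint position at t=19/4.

Δ: Δ0=10, Δ1=-2, Δ2=1, Δ3=-5/2
row 1: diag=8, rhs=-72; c'=3/8, d'=-9
row 2: denom=8−3·3/8=55/8; d'=(18−3·-9)/(55/8)=72/11
row 3: denom=6−1·8/55=322/55; d'=(-21−1·72/11)/(322/55)=-1515/322
back: M3=-1515/322
back: M2=72/11−8/55·-1515/322=1164/161
back: M1=-9−3/8·1164/161=-3771/322
M: M0=0, M1=-3771/322, M2=1164/161, M3=-1515/322, M4=0
seg 0: a=-5, c=M0/2=0, d=(M1−M0)/(6·1)=-1257/644, b=Δ0−h0·(2M0+M1)/6=7697/644
seg 1: a=5, c=M1/2=-3771/644, d=(M2−M1)/(6·3)=2033/1932, b=Δ1−h1·(2M1+M2)/6=1963/322
seg 2: a=-1, c=M2/2=582/161, d=(M3−M2)/(6·1)=-183/92, b=Δ2−h2·(2M2+M3)/6=-403/644
seg 3: a=0, c=M3/2=-1515/644, d=(M4−M3)/(6·2)=505/1288, b=Δ3−h3·(2M3+M4)/6=205/322
t_q=19/4 → seg 2, τ=3/4; S=-1+-403/644·τ+582/161·τ²+-183/92·τ³=-493/1792

  seg 0: a=-5 b=7697/644 c=0 d=-1257/644
  seg 1: a=5 b=1963/322 c=-3771/644 d=2033/1932
  seg 2: a=-1 b=-403/644 c=582/161 d=-183/92
  seg 3: a=0 b=205/322 c=-1515/644 d=505/1288
S(19/4) = -493/1792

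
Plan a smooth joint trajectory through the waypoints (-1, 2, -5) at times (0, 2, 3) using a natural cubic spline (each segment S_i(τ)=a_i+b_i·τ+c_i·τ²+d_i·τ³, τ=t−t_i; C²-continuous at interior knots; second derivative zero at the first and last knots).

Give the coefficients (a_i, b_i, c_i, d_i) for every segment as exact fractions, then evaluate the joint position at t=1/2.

Δ: Δ0=3/2, Δ1=-7
row 1: diag=6, rhs=-51; c'=1/6, d'=-17/2
back: M1=-17/2
M: M0=0, M1=-17/2, M2=0
seg 0: a=-1, c=M0/2=0, d=(M1−M0)/(6·2)=-17/24, b=Δ0−h0·(2M0+M1)/6=13/3
seg 1: a=2, c=M1/2=-17/4, d=(M2−M1)/(6·1)=17/12, b=Δ1−h1·(2M1+M2)/6=-25/6
t_q=1/2 → seg 0, τ=1/2; S=-1+13/3·τ+0·τ²+-17/24·τ³=69/64

  seg 0: a=-1 b=13/3 c=0 d=-17/24
  seg 1: a=2 b=-25/6 c=-17/4 d=17/12
S(1/2) = 69/64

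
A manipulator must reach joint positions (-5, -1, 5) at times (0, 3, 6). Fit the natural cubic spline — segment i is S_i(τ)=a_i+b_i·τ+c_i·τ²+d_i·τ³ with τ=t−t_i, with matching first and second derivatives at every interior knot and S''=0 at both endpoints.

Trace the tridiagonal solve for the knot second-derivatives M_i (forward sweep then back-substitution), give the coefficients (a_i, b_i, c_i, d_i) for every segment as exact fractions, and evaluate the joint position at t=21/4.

Δ: Δ0=4/3, Δ1=2
row 1: diag=12, rhs=4; c'=1/4, d'=1/3
back: M1=1/3
M: M0=0, M1=1/3, M2=0
seg 0: a=-5, c=M0/2=0, d=(M1−M0)/(6·3)=1/54, b=Δ0−h0·(2M0+M1)/6=7/6
seg 1: a=-1, c=M1/2=1/6, d=(M2−M1)/(6·3)=-1/54, b=Δ1−h1·(2M1+M2)/6=5/3
t_q=21/4 → seg 1, τ=9/4; S=-1+5/3·τ+1/6·τ²+-1/54·τ³=433/128

  seg 0: a=-5 b=7/6 c=0 d=1/54
  seg 1: a=-1 b=5/3 c=1/6 d=-1/54
S(21/4) = 433/128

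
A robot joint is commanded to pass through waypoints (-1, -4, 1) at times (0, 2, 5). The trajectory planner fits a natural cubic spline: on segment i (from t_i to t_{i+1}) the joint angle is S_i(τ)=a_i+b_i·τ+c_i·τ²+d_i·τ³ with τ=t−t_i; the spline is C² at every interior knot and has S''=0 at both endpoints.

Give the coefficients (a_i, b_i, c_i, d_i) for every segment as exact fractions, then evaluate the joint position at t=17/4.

Δ: Δ0=-3/2, Δ1=5/3
row 1: diag=10, rhs=19; c'=3/10, d'=19/10
back: M1=19/10
M: M0=0, M1=19/10, M2=0
seg 0: a=-1, c=M0/2=0, d=(M1−M0)/(6·2)=19/120, b=Δ0−h0·(2M0+M1)/6=-32/15
seg 1: a=-4, c=M1/2=19/20, d=(M2−M1)/(6·3)=-19/180, b=Δ1−h1·(2M1+M2)/6=-7/30
t_q=17/4 → seg 1, τ=9/4; S=-4+-7/30·τ+19/20·τ²+-19/180·τ³=-235/256

  seg 0: a=-1 b=-32/15 c=0 d=19/120
  seg 1: a=-4 b=-7/30 c=19/20 d=-19/180
S(17/4) = -235/256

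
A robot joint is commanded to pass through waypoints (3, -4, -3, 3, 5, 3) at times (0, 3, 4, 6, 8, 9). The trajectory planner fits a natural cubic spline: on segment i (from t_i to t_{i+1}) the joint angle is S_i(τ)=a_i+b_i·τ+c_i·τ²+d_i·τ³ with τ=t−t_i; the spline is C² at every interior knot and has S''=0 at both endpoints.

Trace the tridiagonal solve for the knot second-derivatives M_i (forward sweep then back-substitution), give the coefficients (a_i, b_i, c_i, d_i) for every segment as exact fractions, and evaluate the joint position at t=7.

Δ: Δ0=-7/3, Δ1=1, Δ2=3, Δ3=1, Δ4=-2
row 1: diag=8, rhs=20; c'=1/8, d'=5/2
row 2: denom=6−1·1/8=47/8; d'=(12−1·5/2)/(47/8)=76/47
row 3: denom=8−2·16/47=344/47; d'=(-12−2·76/47)/(344/47)=-179/86
row 4: denom=6−2·47/172=469/86; d'=(-18−2·-179/86)/(469/86)=-170/67
back: M4=-170/67
back: M3=-179/86−47/172·-170/67=-93/67
back: M2=76/47−16/47·-93/67=140/67
back: M1=5/2−1/8·140/67=150/67
M: M0=0, M1=150/67, M2=140/67, M3=-93/67, M4=-170/67, M5=0
seg 0: a=3, c=M0/2=0, d=(M1−M0)/(6·3)=25/201, b=Δ0−h0·(2M0+M1)/6=-694/201
seg 1: a=-4, c=M1/2=75/67, d=(M2−M1)/(6·1)=-5/201, b=Δ1−h1·(2M1+M2)/6=-19/201
seg 2: a=-3, c=M2/2=70/67, d=(M3−M2)/(6·2)=-233/804, b=Δ2−h2·(2M2+M3)/6=416/201
seg 3: a=3, c=M3/2=-93/134, d=(M4−M3)/(6·2)=-77/804, b=Δ3−h3·(2M3+M4)/6=557/201
seg 4: a=5, c=M4/2=-85/67, d=(M5−M4)/(6·1)=85/201, b=Δ4−h4·(2M4+M5)/6=-232/201
t_q=7 → seg 3, τ=1; S=3+557/201·τ+-93/134·τ²+-77/804·τ³=1335/268

  seg 0: a=3 b=-694/201 c=0 d=25/201
  seg 1: a=-4 b=-19/201 c=75/67 d=-5/201
  seg 2: a=-3 b=416/201 c=70/67 d=-233/804
  seg 3: a=3 b=557/201 c=-93/134 d=-77/804
  seg 4: a=5 b=-232/201 c=-85/67 d=85/201
S(7) = 1335/268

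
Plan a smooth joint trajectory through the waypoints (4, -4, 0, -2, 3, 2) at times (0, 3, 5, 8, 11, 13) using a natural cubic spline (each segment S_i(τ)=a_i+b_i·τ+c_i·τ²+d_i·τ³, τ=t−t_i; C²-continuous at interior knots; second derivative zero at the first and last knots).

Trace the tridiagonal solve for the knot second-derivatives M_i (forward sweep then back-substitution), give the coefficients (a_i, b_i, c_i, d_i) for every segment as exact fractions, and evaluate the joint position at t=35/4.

Δ: Δ0=-8/3, Δ1=2, Δ2=-2/3, Δ3=5/3, Δ4=-1/2
row 1: diag=10, rhs=28; c'=1/5, d'=14/5
row 2: denom=10−2·1/5=48/5; d'=(-16−2·14/5)/(48/5)=-9/4
row 3: denom=12−3·5/16=177/16; d'=(14−3·-9/4)/(177/16)=332/177
row 4: denom=10−3·16/59=542/59; d'=(-13−3·332/177)/(542/59)=-1099/542
back: M4=-1099/542
back: M3=332/177−16/59·-1099/542=1972/813
back: M2=-9/4−5/16·1972/813=-4891/1626
back: M1=14/5−1/5·-4891/1626=5531/1626
M: M0=0, M1=5531/1626, M2=-4891/1626, M3=1972/813, M4=-1099/542, M5=0
seg 0: a=4, c=M0/2=0, d=(M1−M0)/(6·3)=5531/29268, b=Δ0−h0·(2M0+M1)/6=-14203/3252
seg 1: a=-4, c=M1/2=5531/3252, d=(M2−M1)/(6·2)=-579/1084, b=Δ1−h1·(2M1+M2)/6=1195/1626
seg 2: a=0, c=M2/2=-4891/3252, d=(M3−M2)/(6·3)=2945/9756, b=Δ2−h2·(2M2+M3)/6=1835/1626
seg 3: a=-2, c=M3/2=986/813, d=(M4−M3)/(6·3)=-7241/29268, b=Δ3−h3·(2M3+M4)/6=829/3252
seg 4: a=3, c=M4/2=-1099/1084, d=(M5−M4)/(6·2)=1099/6504, b=Δ4−h4·(2M4+M5)/6=1385/1626
t_q=35/4 → seg 3, τ=3/4; S=-2+829/3252·τ+986/813·τ²+-7241/29268·τ³=-85401/69376

  seg 0: a=4 b=-14203/3252 c=0 d=5531/29268
  seg 1: a=-4 b=1195/1626 c=5531/3252 d=-579/1084
  seg 2: a=0 b=1835/1626 c=-4891/3252 d=2945/9756
  seg 3: a=-2 b=829/3252 c=986/813 d=-7241/29268
  seg 4: a=3 b=1385/1626 c=-1099/1084 d=1099/6504
S(35/4) = -85401/69376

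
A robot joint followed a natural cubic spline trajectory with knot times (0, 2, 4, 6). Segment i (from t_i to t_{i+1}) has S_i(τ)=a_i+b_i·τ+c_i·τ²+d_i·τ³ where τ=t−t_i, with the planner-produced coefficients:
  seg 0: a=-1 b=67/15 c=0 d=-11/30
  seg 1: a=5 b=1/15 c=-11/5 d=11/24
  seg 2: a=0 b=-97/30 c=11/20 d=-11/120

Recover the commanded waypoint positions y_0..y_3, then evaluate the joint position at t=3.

y_0=-1 y_1=5 y_2=0 y_3=-5
S(3) = 133/40

y_0 = S_0(0) = a_0 = -1
y_1 = S_1(0) = a_1 = 5
y_2 = S_2(0) = a_2 = 0
y_3 = S_2(2) = -5
t_q=3 is in segment 1 (τ=1); S_1(τ)=133/40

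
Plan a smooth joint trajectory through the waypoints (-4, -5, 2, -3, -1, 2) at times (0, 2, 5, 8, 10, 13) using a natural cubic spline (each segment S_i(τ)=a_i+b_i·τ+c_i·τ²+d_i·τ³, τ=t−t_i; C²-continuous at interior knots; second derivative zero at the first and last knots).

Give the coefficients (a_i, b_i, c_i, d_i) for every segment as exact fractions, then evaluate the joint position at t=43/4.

Δ: Δ0=-1/2, Δ1=7/3, Δ2=-5/3, Δ3=1, Δ4=1
row 1: diag=10, rhs=17; c'=3/10, d'=17/10
row 2: denom=12−3·3/10=111/10; d'=(-24−3·17/10)/(111/10)=-97/37
row 3: denom=10−3·10/37=340/37; d'=(16−3·-97/37)/(340/37)=883/340
row 4: denom=10−2·37/170=813/85; d'=(0−2·883/340)/(813/85)=-883/1626
back: M4=-883/1626
back: M3=883/340−37/170·-883/1626=4415/1626
back: M2=-97/37−10/37·4415/1626=-2728/813
back: M1=17/10−3/10·-2728/813=1467/542
M: M0=0, M1=1467/542, M2=-2728/813, M3=4415/1626, M4=-883/1626, M5=0
seg 0: a=-4, c=M0/2=0, d=(M1−M0)/(6·2)=489/2168, b=Δ0−h0·(2M0+M1)/6=-380/271
seg 1: a=-5, c=M1/2=1467/1084, d=(M2−M1)/(6·3)=-9857/29268, b=Δ1−h1·(2M1+M2)/6=707/542
seg 2: a=2, c=M2/2=-1364/813, d=(M3−M2)/(6·3)=9871/29268, b=Δ2−h2·(2M2+M3)/6=359/1084
seg 3: a=-3, c=M3/2=4415/3252, d=(M4−M3)/(6·2)=-883/3252, b=Δ3−h3·(2M3+M4)/6=-341/542
seg 4: a=-1, c=M4/2=-883/3252, d=(M5−M4)/(6·3)=883/29268, b=Δ4−h4·(2M4+M5)/6=2509/1626
t_q=43/4 → seg 4, τ=3/4; S=-1+2509/1626·τ+-883/3252·τ²+883/29268·τ³=1199/69376

  seg 0: a=-4 b=-380/271 c=0 d=489/2168
  seg 1: a=-5 b=707/542 c=1467/1084 d=-9857/29268
  seg 2: a=2 b=359/1084 c=-1364/813 d=9871/29268
  seg 3: a=-3 b=-341/542 c=4415/3252 d=-883/3252
  seg 4: a=-1 b=2509/1626 c=-883/3252 d=883/29268
S(43/4) = 1199/69376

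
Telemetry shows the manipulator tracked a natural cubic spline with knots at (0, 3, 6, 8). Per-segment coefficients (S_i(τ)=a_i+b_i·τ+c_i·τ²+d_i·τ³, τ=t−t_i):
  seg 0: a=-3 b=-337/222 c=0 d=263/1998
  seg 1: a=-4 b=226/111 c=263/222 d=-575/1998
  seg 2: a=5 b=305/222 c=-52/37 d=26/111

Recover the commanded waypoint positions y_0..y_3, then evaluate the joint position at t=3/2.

y_0 = S_0(0) = a_0 = -3
y_1 = S_1(0) = a_1 = -4
y_2 = S_2(0) = a_2 = 5
y_3 = S_2(2) = 4
t_q=3/2 is in segment 0 (τ=3/2); S_0(τ)=-2861/592

y_0=-3 y_1=-4 y_2=5 y_3=4
S(3/2) = -2861/592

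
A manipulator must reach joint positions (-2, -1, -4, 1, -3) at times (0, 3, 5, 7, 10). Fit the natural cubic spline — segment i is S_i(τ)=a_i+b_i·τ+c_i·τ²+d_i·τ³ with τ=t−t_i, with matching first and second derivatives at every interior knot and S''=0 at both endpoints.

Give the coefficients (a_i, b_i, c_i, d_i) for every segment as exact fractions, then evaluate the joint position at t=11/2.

Δ: Δ0=1/3, Δ1=-3/2, Δ2=5/2, Δ3=-4/3
row 1: diag=10, rhs=-11; c'=1/5, d'=-11/10
row 2: denom=8−2·1/5=38/5; d'=(24−2·-11/10)/(38/5)=131/38
row 3: denom=10−2·5/19=180/19; d'=(-23−2·131/38)/(180/19)=-142/45
back: M3=-142/45
back: M2=131/38−5/19·-142/45=77/18
back: M1=-11/10−1/5·77/18=-88/45
M: M0=0, M1=-88/45, M2=77/18, M3=-142/45, M4=0
seg 0: a=-2, c=M0/2=0, d=(M1−M0)/(6·3)=-44/405, b=Δ0−h0·(2M0+M1)/6=59/45
seg 1: a=-1, c=M1/2=-44/45, d=(M2−M1)/(6·2)=187/360, b=Δ1−h1·(2M1+M2)/6=-73/45
seg 2: a=-4, c=M2/2=77/36, d=(M3−M2)/(6·2)=-223/360, b=Δ2−h2·(2M2+M3)/6=7/10
seg 3: a=1, c=M3/2=-71/45, d=(M4−M3)/(6·3)=71/405, b=Δ3−h3·(2M3+M4)/6=82/45
t_q=11/2 → seg 2, τ=1/2; S=-4+7/10·τ+77/36·τ²+-223/360·τ³=-613/192

  seg 0: a=-2 b=59/45 c=0 d=-44/405
  seg 1: a=-1 b=-73/45 c=-44/45 d=187/360
  seg 2: a=-4 b=7/10 c=77/36 d=-223/360
  seg 3: a=1 b=82/45 c=-71/45 d=71/405
S(11/2) = -613/192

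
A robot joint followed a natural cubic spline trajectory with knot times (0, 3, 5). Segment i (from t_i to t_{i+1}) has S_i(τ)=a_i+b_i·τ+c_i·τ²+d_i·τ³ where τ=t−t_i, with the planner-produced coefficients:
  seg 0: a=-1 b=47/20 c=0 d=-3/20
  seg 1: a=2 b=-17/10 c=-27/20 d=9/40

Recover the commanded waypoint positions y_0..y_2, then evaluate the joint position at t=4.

y_0=-1 y_1=2 y_2=-5
S(4) = -33/40

y_0 = S_0(0) = a_0 = -1
y_1 = S_1(0) = a_1 = 2
y_2 = S_1(2) = -5
t_q=4 is in segment 1 (τ=1); S_1(τ)=-33/40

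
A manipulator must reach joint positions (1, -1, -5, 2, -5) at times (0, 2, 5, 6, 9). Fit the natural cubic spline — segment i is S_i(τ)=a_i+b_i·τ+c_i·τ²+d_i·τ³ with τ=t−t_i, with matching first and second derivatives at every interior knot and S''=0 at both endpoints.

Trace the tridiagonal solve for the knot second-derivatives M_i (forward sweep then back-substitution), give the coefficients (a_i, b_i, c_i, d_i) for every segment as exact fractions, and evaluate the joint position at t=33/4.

Δ: Δ0=-1, Δ1=-4/3, Δ2=7, Δ3=-7/3
row 1: diag=10, rhs=-2; c'=3/10, d'=-1/5
row 2: denom=8−3·3/10=71/10; d'=(50−3·-1/5)/(71/10)=506/71
row 3: denom=8−1·10/71=558/71; d'=(-56−1·506/71)/(558/71)=-249/31
back: M3=-249/31
back: M2=506/71−10/71·-249/31=256/31
back: M1=-1/5−3/10·256/31=-83/31
M: M0=0, M1=-83/31, M2=256/31, M3=-249/31, M4=0
seg 0: a=1, c=M0/2=0, d=(M1−M0)/(6·2)=-83/372, b=Δ0−h0·(2M0+M1)/6=-10/93
seg 1: a=-1, c=M1/2=-83/62, d=(M2−M1)/(6·3)=113/186, b=Δ1−h1·(2M1+M2)/6=-259/93
seg 2: a=-5, c=M2/2=128/31, d=(M3−M2)/(6·1)=-505/186, b=Δ2−h2·(2M2+M3)/6=1039/186
seg 3: a=2, c=M3/2=-249/62, d=(M4−M3)/(6·3)=83/186, b=Δ3−h3·(2M3+M4)/6=530/93
t_q=33/4 → seg 3, τ=9/4; S=2+530/93·τ+-249/62·τ²+83/186·τ³=-1691/3968

  seg 0: a=1 b=-10/93 c=0 d=-83/372
  seg 1: a=-1 b=-259/93 c=-83/62 d=113/186
  seg 2: a=-5 b=1039/186 c=128/31 d=-505/186
  seg 3: a=2 b=530/93 c=-249/62 d=83/186
S(33/4) = -1691/3968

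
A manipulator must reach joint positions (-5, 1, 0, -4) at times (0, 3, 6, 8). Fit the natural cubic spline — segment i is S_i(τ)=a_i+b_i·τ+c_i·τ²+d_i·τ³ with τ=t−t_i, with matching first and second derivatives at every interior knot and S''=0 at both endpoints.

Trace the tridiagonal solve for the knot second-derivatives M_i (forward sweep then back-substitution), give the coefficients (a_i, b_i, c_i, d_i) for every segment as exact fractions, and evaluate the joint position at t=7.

Δ: Δ0=2, Δ1=-1/3, Δ2=-2
row 1: diag=12, rhs=-14; c'=1/4, d'=-7/6
row 2: denom=10−3·1/4=37/4; d'=(-10−3·-7/6)/(37/4)=-26/37
back: M2=-26/37
back: M1=-7/6−1/4·-26/37=-110/111
M: M0=0, M1=-110/111, M2=-26/37, M3=0
seg 0: a=-5, c=M0/2=0, d=(M1−M0)/(6·3)=-55/999, b=Δ0−h0·(2M0+M1)/6=277/111
seg 1: a=1, c=M1/2=-55/111, d=(M2−M1)/(6·3)=16/999, b=Δ1−h1·(2M1+M2)/6=112/111
seg 2: a=0, c=M2/2=-13/37, d=(M3−M2)/(6·2)=13/222, b=Δ2−h2·(2M2+M3)/6=-170/111
t_q=7 → seg 2, τ=1; S=0+-170/111·τ+-13/37·τ²+13/222·τ³=-135/74

  seg 0: a=-5 b=277/111 c=0 d=-55/999
  seg 1: a=1 b=112/111 c=-55/111 d=16/999
  seg 2: a=0 b=-170/111 c=-13/37 d=13/222
S(7) = -135/74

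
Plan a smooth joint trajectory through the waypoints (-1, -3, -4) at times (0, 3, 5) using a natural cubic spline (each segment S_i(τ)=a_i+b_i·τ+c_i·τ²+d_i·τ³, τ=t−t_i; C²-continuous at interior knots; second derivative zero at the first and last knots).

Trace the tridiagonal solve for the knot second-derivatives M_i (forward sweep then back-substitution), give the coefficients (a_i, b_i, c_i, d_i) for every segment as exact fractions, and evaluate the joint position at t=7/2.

  seg 0: a=-1 b=-43/60 c=0 d=1/180
  seg 1: a=-3 b=-17/30 c=1/20 d=-1/120
S(7/2) = -1047/320

Δ: Δ0=-2/3, Δ1=-1/2
row 1: diag=10, rhs=1; c'=1/5, d'=1/10
back: M1=1/10
M: M0=0, M1=1/10, M2=0
seg 0: a=-1, c=M0/2=0, d=(M1−M0)/(6·3)=1/180, b=Δ0−h0·(2M0+M1)/6=-43/60
seg 1: a=-3, c=M1/2=1/20, d=(M2−M1)/(6·2)=-1/120, b=Δ1−h1·(2M1+M2)/6=-17/30
t_q=7/2 → seg 1, τ=1/2; S=-3+-17/30·τ+1/20·τ²+-1/120·τ³=-1047/320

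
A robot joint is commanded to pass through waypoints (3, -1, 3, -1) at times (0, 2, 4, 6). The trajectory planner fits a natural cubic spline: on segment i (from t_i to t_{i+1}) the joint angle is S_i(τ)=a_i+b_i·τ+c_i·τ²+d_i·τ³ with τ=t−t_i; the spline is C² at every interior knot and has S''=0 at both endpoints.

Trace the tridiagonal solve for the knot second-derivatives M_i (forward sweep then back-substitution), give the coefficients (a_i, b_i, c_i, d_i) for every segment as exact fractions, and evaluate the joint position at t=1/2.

  seg 0: a=3 b=-10/3 c=0 d=1/3
  seg 1: a=-1 b=2/3 c=2 d=-2/3
  seg 2: a=3 b=2/3 c=-2 d=1/3
S(1/2) = 11/8

Δ: Δ0=-2, Δ1=2, Δ2=-2
row 1: diag=8, rhs=24; c'=1/4, d'=3
row 2: denom=8−2·1/4=15/2; d'=(-24−2·3)/(15/2)=-4
back: M2=-4
back: M1=3−1/4·-4=4
M: M0=0, M1=4, M2=-4, M3=0
seg 0: a=3, c=M0/2=0, d=(M1−M0)/(6·2)=1/3, b=Δ0−h0·(2M0+M1)/6=-10/3
seg 1: a=-1, c=M1/2=2, d=(M2−M1)/(6·2)=-2/3, b=Δ1−h1·(2M1+M2)/6=2/3
seg 2: a=3, c=M2/2=-2, d=(M3−M2)/(6·2)=1/3, b=Δ2−h2·(2M2+M3)/6=2/3
t_q=1/2 → seg 0, τ=1/2; S=3+-10/3·τ+0·τ²+1/3·τ³=11/8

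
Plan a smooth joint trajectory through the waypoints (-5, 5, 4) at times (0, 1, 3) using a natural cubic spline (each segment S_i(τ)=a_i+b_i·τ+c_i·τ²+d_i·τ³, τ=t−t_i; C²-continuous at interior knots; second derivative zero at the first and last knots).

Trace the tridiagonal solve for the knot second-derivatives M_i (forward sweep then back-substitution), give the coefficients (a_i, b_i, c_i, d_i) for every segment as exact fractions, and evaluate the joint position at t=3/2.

Δ: Δ0=10, Δ1=-1/2
row 1: diag=6, rhs=-63; c'=1/3, d'=-21/2
back: M1=-21/2
M: M0=0, M1=-21/2, M2=0
seg 0: a=-5, c=M0/2=0, d=(M1−M0)/(6·1)=-7/4, b=Δ0−h0·(2M0+M1)/6=47/4
seg 1: a=5, c=M1/2=-21/4, d=(M2−M1)/(6·2)=7/8, b=Δ1−h1·(2M1+M2)/6=13/2
t_q=3/2 → seg 1, τ=1/2; S=5+13/2·τ+-21/4·τ²+7/8·τ³=451/64

  seg 0: a=-5 b=47/4 c=0 d=-7/4
  seg 1: a=5 b=13/2 c=-21/4 d=7/8
S(3/2) = 451/64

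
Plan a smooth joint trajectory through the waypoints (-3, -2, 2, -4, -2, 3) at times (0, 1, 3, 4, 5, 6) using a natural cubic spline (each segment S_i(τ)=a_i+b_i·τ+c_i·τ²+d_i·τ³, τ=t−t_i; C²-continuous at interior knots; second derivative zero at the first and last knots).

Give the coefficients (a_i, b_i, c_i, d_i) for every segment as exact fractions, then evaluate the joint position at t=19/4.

Δ: Δ0=1, Δ1=2, Δ2=-6, Δ3=2, Δ4=5
row 1: diag=6, rhs=6; c'=1/3, d'=1
row 2: denom=6−2·1/3=16/3; d'=(-48−2·1)/(16/3)=-75/8
row 3: denom=4−1·3/16=61/16; d'=(48−1·-75/8)/(61/16)=918/61
row 4: denom=4−1·16/61=228/61; d'=(18−1·918/61)/(228/61)=15/19
back: M4=15/19
back: M3=918/61−16/61·15/19=282/19
back: M2=-75/8−3/16·282/19=-231/19
back: M1=1−1/3·-231/19=96/19
M: M0=0, M1=96/19, M2=-231/19, M3=282/19, M4=15/19, M5=0
seg 0: a=-3, c=M0/2=0, d=(M1−M0)/(6·1)=16/19, b=Δ0−h0·(2M0+M1)/6=3/19
seg 1: a=-2, c=M1/2=48/19, d=(M2−M1)/(6·2)=-109/76, b=Δ1−h1·(2M1+M2)/6=51/19
seg 2: a=2, c=M2/2=-231/38, d=(M3−M2)/(6·1)=9/2, b=Δ2−h2·(2M2+M3)/6=-84/19
seg 3: a=-4, c=M3/2=141/19, d=(M4−M3)/(6·1)=-89/38, b=Δ3−h3·(2M3+M4)/6=-117/38
seg 4: a=-2, c=M4/2=15/38, d=(M5−M4)/(6·1)=-5/38, b=Δ4−h4·(2M4+M5)/6=90/19
t_q=19/4 → seg 3, τ=3/4; S=-4+-117/38·τ+141/19·τ²+-89/38·τ³=-7595/2432

  seg 0: a=-3 b=3/19 c=0 d=16/19
  seg 1: a=-2 b=51/19 c=48/19 d=-109/76
  seg 2: a=2 b=-84/19 c=-231/38 d=9/2
  seg 3: a=-4 b=-117/38 c=141/19 d=-89/38
  seg 4: a=-2 b=90/19 c=15/38 d=-5/38
S(19/4) = -7595/2432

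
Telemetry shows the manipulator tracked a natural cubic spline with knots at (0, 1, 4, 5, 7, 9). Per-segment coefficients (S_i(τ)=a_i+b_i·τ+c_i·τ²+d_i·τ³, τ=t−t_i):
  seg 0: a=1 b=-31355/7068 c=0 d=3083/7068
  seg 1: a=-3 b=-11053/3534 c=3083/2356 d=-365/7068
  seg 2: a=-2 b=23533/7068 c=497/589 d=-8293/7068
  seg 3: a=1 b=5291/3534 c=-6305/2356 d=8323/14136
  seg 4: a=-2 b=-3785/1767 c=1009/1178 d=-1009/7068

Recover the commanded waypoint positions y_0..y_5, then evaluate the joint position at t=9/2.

y_0=1 y_1=-3 y_2=-2 y_3=1 y_4=-2 y_5=-4
S(9/2) = -5107/18848

y_0 = S_0(0) = a_0 = 1
y_1 = S_1(0) = a_1 = -3
y_2 = S_2(0) = a_2 = -2
y_3 = S_3(0) = a_3 = 1
y_4 = S_4(0) = a_4 = -2
y_5 = S_4(2) = -4
t_q=9/2 is in segment 2 (τ=1/2); S_2(τ)=-5107/18848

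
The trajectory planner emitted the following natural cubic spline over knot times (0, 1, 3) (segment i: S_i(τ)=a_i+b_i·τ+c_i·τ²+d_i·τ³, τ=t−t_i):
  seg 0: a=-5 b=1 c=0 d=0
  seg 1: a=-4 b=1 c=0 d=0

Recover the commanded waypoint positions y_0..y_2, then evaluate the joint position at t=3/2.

y_0 = S_0(0) = a_0 = -5
y_1 = S_1(0) = a_1 = -4
y_2 = S_1(2) = -2
t_q=3/2 is in segment 1 (τ=1/2); S_1(τ)=-7/2

y_0=-5 y_1=-4 y_2=-2
S(3/2) = -7/2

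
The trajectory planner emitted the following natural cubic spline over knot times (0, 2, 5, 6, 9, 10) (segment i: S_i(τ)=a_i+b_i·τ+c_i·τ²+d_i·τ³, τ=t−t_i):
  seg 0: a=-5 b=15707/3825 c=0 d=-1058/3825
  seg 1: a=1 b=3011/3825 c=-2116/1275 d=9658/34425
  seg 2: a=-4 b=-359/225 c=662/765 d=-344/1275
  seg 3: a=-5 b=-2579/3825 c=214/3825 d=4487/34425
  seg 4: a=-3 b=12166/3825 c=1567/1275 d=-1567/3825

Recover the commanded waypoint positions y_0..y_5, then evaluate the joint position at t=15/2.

y_0=-5 y_1=1 y_2=-4 y_3=-5 y_4=-3 y_5=1
S(15/2) = -3703/680

y_0 = S_0(0) = a_0 = -5
y_1 = S_1(0) = a_1 = 1
y_2 = S_2(0) = a_2 = -4
y_3 = S_3(0) = a_3 = -5
y_4 = S_4(0) = a_4 = -3
y_5 = S_4(1) = 1
t_q=15/2 is in segment 3 (τ=3/2); S_3(τ)=-3703/680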